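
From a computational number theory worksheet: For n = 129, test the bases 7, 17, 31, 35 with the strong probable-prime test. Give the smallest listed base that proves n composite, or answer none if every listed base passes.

7

n − 1 = 128 = 2^7 · 1, so s = 7 and d = 1.
Base 7: x_0 = 7^1 mod 129 = 7. x_0 is neither 1 nor 128, so continue squaring. x_1 = 7^2 mod 129 = 49. x_2 = 49^2 mod 129 = 79. x_3 = 79^2 mod 129 = 49. x_4 = 49^2 mod 129 = 79. x_5 = 79^2 mod 129 = 49. x_6 = 49^2 mod 129 = 79. Reached i = s−1 = 6 without hitting −1: 7 is a Miller–Rabin witness and 129 is composite.
Base 17: x_0 = 17^1 mod 129 = 17. x_0 is neither 1 nor 128, so continue squaring. x_1 = 17^2 mod 129 = 31. x_2 = 31^2 mod 129 = 58. x_3 = 58^2 mod 129 = 10. x_4 = 10^2 mod 129 = 100. x_5 = 100^2 mod 129 = 67. x_6 = 67^2 mod 129 = 103. Reached i = s−1 = 6 without hitting −1: 17 is a Miller–Rabin witness and 129 is composite.
Base 31: x_0 = 31^1 mod 129 = 31. x_0 is neither 1 nor 128, so continue squaring. x_1 = 31^2 mod 129 = 58. x_2 = 58^2 mod 129 = 10. x_3 = 10^2 mod 129 = 100. x_4 = 100^2 mod 129 = 67. x_5 = 67^2 mod 129 = 103. x_6 = 103^2 mod 129 = 31. Reached i = s−1 = 6 without hitting −1: 31 is a Miller–Rabin witness and 129 is composite.
Base 35: x_0 = 35^1 mod 129 = 35. x_0 is neither 1 nor 128, so continue squaring. x_1 = 35^2 mod 129 = 64. x_2 = 64^2 mod 129 = 97. x_3 = 97^2 mod 129 = 121. x_4 = 121^2 mod 129 = 64. x_5 = 64^2 mod 129 = 97. x_6 = 97^2 mod 129 = 121. Reached i = s−1 = 6 without hitting −1: 35 is a Miller–Rabin witness and 129 is composite.
The smallest witness among the given bases is 7.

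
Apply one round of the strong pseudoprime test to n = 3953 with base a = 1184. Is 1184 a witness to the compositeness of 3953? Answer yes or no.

n − 1 = 3952 = 2^4 · 247, so s = 4 and d = 247.
x_0 = 1184^247 mod 3953 = 2889.
x_0 is neither 1 nor 3952, so continue squaring.
x_1 = 2889^2 mod 3953 = 1538.
x_2 = 1538^2 mod 3953 = 1550.
x_3 = 1550^2 mod 3953 = 3029.
Reached i = s−1 = 3 without hitting −1: 1184 is a Miller–Rabin witness and 3953 is composite.

yes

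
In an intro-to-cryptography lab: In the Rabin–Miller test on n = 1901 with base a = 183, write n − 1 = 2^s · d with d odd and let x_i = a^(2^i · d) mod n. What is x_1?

n − 1 = 1900 = 2^2 · 475, so s = 2 and d = 475.
x_0 = 183^475 mod 1901 = 1900.
x_1 = 1900^2 mod 1901 = 1.

1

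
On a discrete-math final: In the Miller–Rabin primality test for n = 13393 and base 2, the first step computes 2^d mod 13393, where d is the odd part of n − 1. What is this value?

n − 1 = 13392 = 2^4 · 837, so s = 4 and d = 837.
2^837 mod 13393 = 1132.

1132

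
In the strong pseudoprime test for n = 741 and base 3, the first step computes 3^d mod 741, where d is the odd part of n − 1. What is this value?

n − 1 = 740 = 2^2 · 185, so s = 2 and d = 185.
Repeated squaring mod 741: 3^1 ≡ 3, 3^2 ≡ 9, 3^4 ≡ 81, 3^8 ≡ 633, 3^16 ≡ 549, 3^32 ≡ 555, 3^64 ≡ 510, 3^128 ≡ 9.
185 = 128 + 32 + 16 + 8 + 1, so 3^185 ≡ 9·555·549·633·3 ≡ 243 (mod 741).

243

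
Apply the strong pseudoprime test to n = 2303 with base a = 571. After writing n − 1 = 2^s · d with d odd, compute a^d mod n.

n − 1 = 2302 = 2^1 · 1151, so s = 1 and d = 1151.
571^1151 mod 2303 = 1276.

1276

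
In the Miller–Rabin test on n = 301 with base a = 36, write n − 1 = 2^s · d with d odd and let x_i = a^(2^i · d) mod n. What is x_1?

n − 1 = 300 = 2^2 · 75, so s = 2 and d = 75.
x_0 = 36^75 mod 301 = 1.
x_1 = 1^2 mod 301 = 1.

1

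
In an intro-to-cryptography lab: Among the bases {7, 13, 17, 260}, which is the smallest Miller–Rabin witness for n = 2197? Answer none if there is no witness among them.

n − 1 = 2196 = 2^2 · 549, so s = 2 and d = 549.
Base 7: x_0 = 7^549 mod 2197 = 502. x_0 is neither 1 nor 2196, so continue squaring. x_1 = 502^2 mod 2197 = 1546. Reached i = s−1 = 1 without hitting −1: 7 is a Miller–Rabin witness and 2197 is composite.
Base 13: x_0 = 13^549 mod 2197 = 0. x_0 is neither 1 nor 2196, so continue squaring. x_1 = 0^2 mod 2197 = 0. Reached i = s−1 = 1 without hitting −1: 13 is a Miller–Rabin witness and 2197 is composite.
Base 17: x_0 = 17^549 mod 2197 = 688. x_0 is neither 1 nor 2196, so continue squaring. x_1 = 688^2 mod 2197 = 989. Reached i = s−1 = 1 without hitting −1: 17 is a Miller–Rabin witness and 2197 is composite.
Base 260: x_0 = 260^549 mod 2197 = 0. x_0 is neither 1 nor 2196, so continue squaring. x_1 = 0^2 mod 2197 = 0. Reached i = s−1 = 1 without hitting −1: 260 is a Miller–Rabin witness and 2197 is composite.
The smallest witness among the given bases is 7.

7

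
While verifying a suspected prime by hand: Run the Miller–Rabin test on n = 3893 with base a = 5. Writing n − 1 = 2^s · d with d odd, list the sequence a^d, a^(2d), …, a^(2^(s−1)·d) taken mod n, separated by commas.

n − 1 = 3892 = 2^2 · 973, so s = 2 and d = 973.
x_0 = 5^973 mod 3893 = 3726.
x_1 = 3726^2 mod 3893 = 638.

3726, 638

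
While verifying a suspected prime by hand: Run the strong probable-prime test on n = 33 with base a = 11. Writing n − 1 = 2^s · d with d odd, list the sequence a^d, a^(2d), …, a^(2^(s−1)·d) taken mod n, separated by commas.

n − 1 = 32 = 2^5 · 1, so s = 5 and d = 1.
x_0 = 11^1 mod 33 = 11.
x_1 = 11^2 mod 33 = 22.
x_2 = 22^2 mod 33 = 22.
x_3 = 22^2 mod 33 = 22.
x_4 = 22^2 mod 33 = 22.

11, 22, 22, 22, 22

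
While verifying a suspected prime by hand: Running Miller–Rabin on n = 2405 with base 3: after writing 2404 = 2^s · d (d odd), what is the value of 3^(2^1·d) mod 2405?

n − 1 = 2404 = 2^2 · 601, so s = 2 and d = 601.
x_0 = 3^601 mod 2405 = 263.
x_1 = 263^2 mod 2405 = 1829.

1829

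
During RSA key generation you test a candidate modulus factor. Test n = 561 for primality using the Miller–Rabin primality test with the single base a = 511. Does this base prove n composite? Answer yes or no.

n − 1 = 560 = 2^4 · 35, so s = 4 and d = 35.
x_0 = 511^35 mod 561 = 1.
x_0 = 1, so 511 is not a witness.

no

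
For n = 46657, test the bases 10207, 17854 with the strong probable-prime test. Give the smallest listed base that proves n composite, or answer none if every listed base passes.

none

n − 1 = 46656 = 2^6 · 729, so s = 6 and d = 729.
Base 10207: x_0 = 10207^729 mod 46657 = 36106. x_0 is neither 1 nor 46656, so continue squaring. x_1 = 36106^2 mod 46657 = 46656. x_1 ≡ −1, so 10207 is not a witness.
Base 17854: x_0 = 17854^729 mod 46657 = 41397. x_0 is neither 1 nor 46656, so continue squaring. x_1 = 41397^2 mod 46657 = 46656. x_1 ≡ −1, so 17854 is not a witness.
No listed base is a witness for 46657.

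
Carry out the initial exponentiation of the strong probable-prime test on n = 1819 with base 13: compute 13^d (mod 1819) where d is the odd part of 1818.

64

n − 1 = 1818 = 2^1 · 909, so s = 1 and d = 909.
Repeated squaring mod 1819: 13^1 ≡ 13, 13^2 ≡ 169, 13^4 ≡ 1276, 13^8 ≡ 171, 13^16 ≡ 137, 13^32 ≡ 579, 13^64 ≡ 545, 13^128 ≡ 528, 13^256 ≡ 477, 13^512 ≡ 154.
909 = 512 + 256 + 128 + 8 + 4 + 1, so 13^909 ≡ 154·477·528·171·1276·13 ≡ 64 (mod 1819).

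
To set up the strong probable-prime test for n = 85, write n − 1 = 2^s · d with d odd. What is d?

21

Halving: 84 → 42 → 21; 21 is odd.
So 84 = 2^2 · 21.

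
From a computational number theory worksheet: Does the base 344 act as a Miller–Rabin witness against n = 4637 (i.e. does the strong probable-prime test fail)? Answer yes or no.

n − 1 = 4636 = 2^2 · 1159, so s = 2 and d = 1159.
Repeated squaring mod 4637: 344^1 ≡ 344, 344^2 ≡ 2411, 344^4 ≡ 2760, 344^8 ≡ 3646, 344^16 ≡ 3674, 344^32 ≡ 4606, 344^64 ≡ 961, 344^128 ≡ 758, 344^256 ≡ 4213, 344^512 ≡ 3570, 344^1024 ≡ 2424.
1159 = 1024 + 128 + 4 + 2 + 1, so 344^1159 ≡ 2424·758·2760·2411·344 ≡ 2593 (mod 4637).
x_0 = 344^1159 mod 4637 = 2593.
x_0 is neither 1 nor 4636, so continue squaring.
x_1 = 2593^2 mod 4637 = 4636.
x_1 ≡ −1, so 344 is not a witness.

no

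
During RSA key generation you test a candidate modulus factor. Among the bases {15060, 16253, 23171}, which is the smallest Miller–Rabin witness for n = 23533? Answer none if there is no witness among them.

15060

n − 1 = 23532 = 2^2 · 5883, so s = 2 and d = 5883.
Base 15060: x_0 = 15060^5883 mod 23533 = 2971. x_0 is neither 1 nor 23532, so continue squaring. x_1 = 2971^2 mod 23533 = 1966. Reached i = s−1 = 1 without hitting −1: 15060 is a Miller–Rabin witness and 23533 is composite.
Base 16253: x_0 = 16253^5883 mod 23533 = 22574. x_0 is neither 1 nor 23532, so continue squaring. x_1 = 22574^2 mod 23533 = 1894. Reached i = s−1 = 1 without hitting −1: 16253 is a Miller–Rabin witness and 23533 is composite.
Base 23171: x_0 = 23171^5883 mod 23533 = 18355. x_0 is neither 1 nor 23532, so continue squaring. x_1 = 18355^2 mod 23533 = 7597. Reached i = s−1 = 1 without hitting −1: 23171 is a Miller–Rabin witness and 23533 is composite.
The smallest witness among the given bases is 15060.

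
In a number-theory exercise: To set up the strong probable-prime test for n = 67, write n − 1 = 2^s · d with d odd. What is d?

33

Halving: 66 → 33; 33 is odd.
So 66 = 2^1 · 33.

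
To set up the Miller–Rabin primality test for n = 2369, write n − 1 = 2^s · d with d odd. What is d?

37

Halving: 2368 → 1184 → 592 → 296 → 148 → 74 → 37; 37 is odd.
So 2368 = 2^6 · 37.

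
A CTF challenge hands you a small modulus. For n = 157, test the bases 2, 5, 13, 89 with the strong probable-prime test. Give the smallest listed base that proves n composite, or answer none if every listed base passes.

n − 1 = 156 = 2^2 · 39, so s = 2 and d = 39.
Base 2: x_0 = 2^39 mod 157 = 129. x_0 is neither 1 nor 156, so continue squaring. x_1 = 129^2 mod 157 = 156. x_1 ≡ −1, so 2 is not a witness.
Base 5: x_0 = 5^39 mod 157 = 129. x_0 is neither 1 nor 156, so continue squaring. x_1 = 129^2 mod 157 = 156. x_1 ≡ −1, so 5 is not a witness.
Base 13: x_0 = 13^39 mod 157 = 156. x_0 = 156 ≡ −1, so 13 is not a witness.
Base 89: x_0 = 89^39 mod 157 = 1. x_0 = 1, so 89 is not a witness.
No listed base is a witness for 157.

none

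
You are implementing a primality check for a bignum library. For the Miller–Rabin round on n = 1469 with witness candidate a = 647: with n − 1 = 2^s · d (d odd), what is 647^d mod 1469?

n − 1 = 1468 = 2^2 · 367, so s = 2 and d = 367.
647^367 mod 1469 = 1089.

1089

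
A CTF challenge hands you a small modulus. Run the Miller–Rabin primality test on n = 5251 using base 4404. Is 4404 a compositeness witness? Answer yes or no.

n − 1 = 5250 = 2^1 · 2625, so s = 1 and d = 2625.
Repeated squaring mod 5251: 4404^1 ≡ 4404, 4404^2 ≡ 3273, 4404^4 ≡ 489, 4404^8 ≡ 2826, 4404^16 ≡ 4756, 4404^32 ≡ 3479, 4404^64 ≡ 5137, 4404^128 ≡ 2494, 4404^256 ≡ 2852, 4404^512 ≡ 105, 4404^1024 ≡ 523, 4404^2048 ≡ 477.
2625 = 2048 + 512 + 64 + 1, so 4404^2625 ≡ 477·105·5137·4404 ≡ 4693 (mod 5251).
x_0 = 4404^2625 mod 5251 = 4693.
x_0 ∉ {1, 5250} and s = 1, so 4404 is a Miller–Rabin witness and 5251 is composite.

yes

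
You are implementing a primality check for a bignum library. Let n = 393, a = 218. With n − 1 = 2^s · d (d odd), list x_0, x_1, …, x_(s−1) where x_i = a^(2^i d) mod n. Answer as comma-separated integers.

n − 1 = 392 = 2^3 · 49, so s = 3 and d = 49.
x_0 = 218^49 mod 393 = 272.
x_1 = 272^2 mod 393 = 100.
x_2 = 100^2 mod 393 = 175.

272, 100, 175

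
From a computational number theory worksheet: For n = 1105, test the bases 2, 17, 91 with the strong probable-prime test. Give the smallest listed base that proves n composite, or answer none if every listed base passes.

2

n − 1 = 1104 = 2^4 · 69, so s = 4 and d = 69.
Base 2: x_0 = 2^69 mod 1105 = 967. x_0 is neither 1 nor 1104, so continue squaring. x_1 = 967^2 mod 1105 = 259. x_2 = 259^2 mod 1105 = 781. x_3 = 781^2 mod 1105 = 1. x_3 = 1 but x_2 ≠ ±1, a nontrivial square root of 1 — 2 is a witness and 1105 is composite.
Base 17: x_0 = 17^69 mod 1105 = 272. x_0 is neither 1 nor 1104, so continue squaring. x_1 = 272^2 mod 1105 = 1054. x_2 = 1054^2 mod 1105 = 391. x_3 = 391^2 mod 1105 = 391. Reached i = s−1 = 3 without hitting −1: 17 is a Miller–Rabin witness and 1105 is composite.
Base 91: x_0 = 91^69 mod 1105 = 806. x_0 is neither 1 nor 1104, so continue squaring. x_1 = 806^2 mod 1105 = 1001. x_2 = 1001^2 mod 1105 = 871. x_3 = 871^2 mod 1105 = 611. Reached i = s−1 = 3 without hitting −1: 91 is a Miller–Rabin witness and 1105 is composite.
The smallest witness among the given bases is 2.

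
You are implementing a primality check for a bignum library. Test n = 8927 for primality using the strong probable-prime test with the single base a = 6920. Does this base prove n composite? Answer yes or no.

yes

n − 1 = 8926 = 2^1 · 4463, so s = 1 and d = 4463.
Repeated squaring mod 8927: 6920^1 ≡ 6920, 6920^2 ≡ 1972, 6920^4 ≡ 5539, 6920^8 ≡ 7349, 6920^16 ≡ 8378, 6920^32 ≡ 6810, 6920^64 ≡ 335, 6920^128 ≡ 5101, 6920^256 ≡ 6923, 6920^512 ≡ 7793, 6920^1024 ≡ 468, 6920^2048 ≡ 4776, 6920^4096 ≡ 1691.
4463 = 4096 + 256 + 64 + 32 + 8 + 4 + 2 + 1, so 6920^4463 ≡ 1691·6923·335·6810·7349·5539·1972·6920 ≡ 1452 (mod 8927).
x_0 = 6920^4463 mod 8927 = 1452.
x_0 ∉ {1, 8926} and s = 1, so 6920 is a Miller–Rabin witness and 8927 is composite.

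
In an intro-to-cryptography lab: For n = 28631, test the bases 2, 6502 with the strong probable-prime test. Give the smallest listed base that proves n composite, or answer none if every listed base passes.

none

n − 1 = 28630 = 2^1 · 14315, so s = 1 and d = 14315.
Base 2: x_0 = 2^14315 mod 28631 = 1. x_0 = 1, so 2 is not a witness.
Base 6502: x_0 = 6502^14315 mod 28631 = 1. x_0 = 1, so 6502 is not a witness.
No listed base is a witness for 28631.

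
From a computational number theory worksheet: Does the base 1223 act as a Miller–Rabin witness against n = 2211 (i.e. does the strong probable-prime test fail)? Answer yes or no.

yes

n − 1 = 2210 = 2^1 · 1105, so s = 1 and d = 1105.
x_0 = 1223^1105 mod 2211 = 65.
x_0 ∉ {1, 2210} and s = 1, so 1223 is a Miller–Rabin witness and 2211 is composite.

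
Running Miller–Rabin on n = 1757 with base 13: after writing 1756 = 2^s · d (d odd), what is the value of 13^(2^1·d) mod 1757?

1695

n − 1 = 1756 = 2^2 · 439, so s = 2 and d = 439.
Repeated squaring mod 1757: 13^1 ≡ 13, 13^2 ≡ 169, 13^4 ≡ 449, 13^8 ≡ 1303, 13^16 ≡ 547, 13^32 ≡ 519, 13^64 ≡ 540, 13^128 ≡ 1695, 13^256 ≡ 330.
439 = 256 + 128 + 32 + 16 + 4 + 2 + 1, so 13^439 ≡ 330·1695·519·547·449·169·13 ≡ 1042 (mod 1757).
x_0 = 1042.
x_1 = 1042^2 mod 1757 = 1695.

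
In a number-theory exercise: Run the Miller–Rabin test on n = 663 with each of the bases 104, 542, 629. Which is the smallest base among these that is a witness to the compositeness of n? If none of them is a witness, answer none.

n − 1 = 662 = 2^1 · 331, so s = 1 and d = 331.
Base 104: x_0 = 104^331 mod 663 = 416. x_0 ∉ {1, 662} and s = 1, so 104 is a Miller–Rabin witness and 663 is composite.
Base 542: x_0 = 542^331 mod 663 = 230. x_0 ∉ {1, 662} and s = 1, so 542 is a Miller–Rabin witness and 663 is composite.
Base 629: x_0 = 629^331 mod 663 = 476. x_0 ∉ {1, 662} and s = 1, so 629 is a Miller–Rabin witness and 663 is composite.
The smallest witness among the given bases is 104.

104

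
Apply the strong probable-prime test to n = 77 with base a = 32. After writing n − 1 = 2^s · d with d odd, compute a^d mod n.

n − 1 = 76 = 2^2 · 19, so s = 2 and d = 19.
32^19 mod 77 = 32.

32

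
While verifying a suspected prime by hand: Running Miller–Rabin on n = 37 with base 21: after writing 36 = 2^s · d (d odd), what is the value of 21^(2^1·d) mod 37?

1

n − 1 = 36 = 2^2 · 9, so s = 2 and d = 9.
x_0 = 21^9 mod 37 = 36.
x_1 = 36^2 mod 37 = 1.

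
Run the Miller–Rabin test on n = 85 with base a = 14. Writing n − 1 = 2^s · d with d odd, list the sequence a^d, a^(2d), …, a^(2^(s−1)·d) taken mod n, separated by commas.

n − 1 = 84 = 2^2 · 21, so s = 2 and d = 21.
x_0 = 14^21 mod 85 = 29.
x_1 = 29^2 mod 85 = 76.

29, 76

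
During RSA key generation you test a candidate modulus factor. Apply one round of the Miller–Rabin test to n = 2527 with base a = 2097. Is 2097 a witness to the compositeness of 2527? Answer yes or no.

n − 1 = 2526 = 2^1 · 1263, so s = 1 and d = 1263.
Repeated squaring mod 2527: 2097^1 ≡ 2097, 2097^2 ≡ 429, 2097^4 ≡ 2097, 2097^8 ≡ 429, 2097^16 ≡ 2097, 2097^32 ≡ 429, 2097^64 ≡ 2097, 2097^128 ≡ 429, 2097^256 ≡ 2097, 2097^512 ≡ 429, 2097^1024 ≡ 2097.
1263 = 1024 + 128 + 64 + 32 + 8 + 4 + 2 + 1, so 2097^1263 ≡ 2097·429·2097·429·429·2097·429·2097 ≡ 1 (mod 2527).
x_0 = 2097^1263 mod 2527 = 1.
x_0 = 1, so 2097 is not a witness.

no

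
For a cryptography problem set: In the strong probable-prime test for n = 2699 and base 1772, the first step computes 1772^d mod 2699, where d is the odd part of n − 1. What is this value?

2698

n − 1 = 2698 = 2^1 · 1349, so s = 1 and d = 1349.
1772^1349 mod 2699 = 2698.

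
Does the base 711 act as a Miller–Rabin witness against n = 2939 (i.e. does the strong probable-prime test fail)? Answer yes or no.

no

n − 1 = 2938 = 2^1 · 1469, so s = 1 and d = 1469.
x_0 = 711^1469 mod 2939 = 2938.
x_0 = 2938 ≡ −1, so 711 is not a witness.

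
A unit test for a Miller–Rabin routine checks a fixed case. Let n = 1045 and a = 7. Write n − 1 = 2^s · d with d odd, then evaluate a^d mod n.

172

n − 1 = 1044 = 2^2 · 261, so s = 2 and d = 261.
7^261 mod 1045 = 172.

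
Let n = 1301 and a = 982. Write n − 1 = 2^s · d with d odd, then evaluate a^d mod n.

1300

n − 1 = 1300 = 2^2 · 325, so s = 2 and d = 325.
982^325 mod 1301 = 1300.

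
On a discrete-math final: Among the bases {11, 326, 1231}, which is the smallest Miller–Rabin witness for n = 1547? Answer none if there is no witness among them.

11

n − 1 = 1546 = 2^1 · 773, so s = 1 and d = 773.
Base 11: x_0 = 11^773 mod 1547 = 163. x_0 ∉ {1, 1546} and s = 1, so 11 is a Miller–Rabin witness and 1547 is composite.
Base 326: x_0 = 326^773 mod 1547 = 1535. x_0 ∉ {1, 1546} and s = 1, so 326 is a Miller–Rabin witness and 1547 is composite.
Base 1231: x_0 = 1231^773 mod 1547 = 419. x_0 ∉ {1, 1546} and s = 1, so 1231 is a Miller–Rabin witness and 1547 is composite.
The smallest witness among the given bases is 11.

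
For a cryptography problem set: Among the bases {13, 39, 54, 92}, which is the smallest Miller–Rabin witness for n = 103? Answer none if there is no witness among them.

n − 1 = 102 = 2^1 · 51, so s = 1 and d = 51.
Base 13: x_0 = 13^51 mod 103 = 1. x_0 = 1, so 13 is not a witness.
Base 39: x_0 = 39^51 mod 103 = 102. x_0 = 102 ≡ −1, so 39 is not a witness.
Base 54: x_0 = 54^51 mod 103 = 102. x_0 = 102 ≡ −1, so 54 is not a witness.
Base 92: x_0 = 92^51 mod 103 = 1. x_0 = 1, so 92 is not a witness.
No listed base is a witness for 103.

none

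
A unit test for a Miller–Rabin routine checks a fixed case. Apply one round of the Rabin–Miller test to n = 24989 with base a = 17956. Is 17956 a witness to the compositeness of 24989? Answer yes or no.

no

n − 1 = 24988 = 2^2 · 6247, so s = 2 and d = 6247.
By repeated squaring, 17956^6247 ≡ 24988 (mod 24989).
x_0 = 17956^6247 mod 24989 = 24988.
x_0 = 24988 ≡ −1, so 17956 is not a witness.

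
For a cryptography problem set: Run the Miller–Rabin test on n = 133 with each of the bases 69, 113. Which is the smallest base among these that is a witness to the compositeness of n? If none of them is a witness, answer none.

113

n − 1 = 132 = 2^2 · 33, so s = 2 and d = 33.
Base 69: x_0 = 69^33 mod 133 = 132. x_0 = 132 ≡ −1, so 69 is not a witness.
Base 113: x_0 = 113^33 mod 133 = 113. x_0 is neither 1 nor 132, so continue squaring. x_1 = 113^2 mod 133 = 1. x_1 = 1 but x_0 ≠ ±1, a nontrivial square root of 1 — 113 is a witness and 133 is composite.
The smallest witness among the given bases is 113.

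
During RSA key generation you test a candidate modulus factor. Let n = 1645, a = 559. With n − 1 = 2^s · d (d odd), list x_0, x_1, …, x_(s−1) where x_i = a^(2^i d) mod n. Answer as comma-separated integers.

1084, 526

n − 1 = 1644 = 2^2 · 411, so s = 2 and d = 411.
x_0 = 559^411 mod 1645 = 1084.
x_1 = 1084^2 mod 1645 = 526.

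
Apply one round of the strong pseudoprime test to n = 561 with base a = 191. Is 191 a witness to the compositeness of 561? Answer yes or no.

yes

n − 1 = 560 = 2^4 · 35, so s = 4 and d = 35.
x_0 = 191^35 mod 561 = 353.
x_0 is neither 1 nor 560, so continue squaring.
x_1 = 353^2 mod 561 = 67.
x_2 = 67^2 mod 561 = 1.
x_2 = 1 but x_1 ≠ ±1, a nontrivial square root of 1 — 191 is a witness and 561 is composite.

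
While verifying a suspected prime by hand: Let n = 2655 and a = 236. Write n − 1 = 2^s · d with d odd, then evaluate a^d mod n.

236

n − 1 = 2654 = 2^1 · 1327, so s = 1 and d = 1327.
236^1327 mod 2655 = 236.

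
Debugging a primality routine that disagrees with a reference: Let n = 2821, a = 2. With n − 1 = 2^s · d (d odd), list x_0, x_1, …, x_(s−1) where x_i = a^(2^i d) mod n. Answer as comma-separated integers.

n − 1 = 2820 = 2^2 · 705, so s = 2 and d = 705.
x_0 = 2^705 mod 2821 = 2605.
x_1 = 2605^2 mod 2821 = 1520.

2605, 1520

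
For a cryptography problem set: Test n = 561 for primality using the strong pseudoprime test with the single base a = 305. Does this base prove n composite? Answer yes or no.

no

n − 1 = 560 = 2^4 · 35, so s = 4 and d = 35.
x_0 = 305^35 mod 561 = 560.
x_0 = 560 ≡ −1, so 305 is not a witness.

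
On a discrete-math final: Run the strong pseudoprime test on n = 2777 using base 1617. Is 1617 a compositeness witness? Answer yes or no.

n − 1 = 2776 = 2^3 · 347, so s = 3 and d = 347.
Repeated squaring mod 2777: 1617^1 ≡ 1617, 1617^2 ≡ 1532, 1617^4 ≡ 459, 1617^8 ≡ 2406, 1617^16 ≡ 1568, 1617^32 ≡ 979, 1617^64 ≡ 376, 1617^128 ≡ 2526, 1617^256 ≡ 1907.
347 = 256 + 64 + 16 + 8 + 2 + 1, so 1617^347 ≡ 1907·376·1568·2406·1532·1617 ≡ 1872 (mod 2777).
x_0 = 1617^347 mod 2777 = 1872.
x_0 is neither 1 nor 2776, so continue squaring.
x_1 = 1872^2 mod 2777 = 2587.
x_2 = 2587^2 mod 2777 = 2776.
x_2 ≡ −1, so 1617 is not a witness.

no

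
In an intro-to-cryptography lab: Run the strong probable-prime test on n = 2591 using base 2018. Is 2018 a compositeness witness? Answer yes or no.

no

n − 1 = 2590 = 2^1 · 1295, so s = 1 and d = 1295.
Repeated squaring mod 2591: 2018^1 ≡ 2018, 2018^2 ≡ 1863, 2018^4 ≡ 1420, 2018^8 ≡ 602, 2018^16 ≡ 2255, 2018^32 ≡ 1483, 2018^64 ≡ 2121, 2018^128 ≡ 665, 2018^256 ≡ 1755, 2018^512 ≡ 1917, 2018^1024 ≡ 851.
1295 = 1024 + 256 + 8 + 4 + 2 + 1, so 2018^1295 ≡ 851·1755·602·1420·1863·2018 ≡ 1 (mod 2591).
x_0 = 2018^1295 mod 2591 = 1.
x_0 = 1, so 2018 is not a witness.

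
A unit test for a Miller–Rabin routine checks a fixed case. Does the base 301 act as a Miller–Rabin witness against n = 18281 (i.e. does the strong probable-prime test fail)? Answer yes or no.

yes

n − 1 = 18280 = 2^3 · 2285, so s = 3 and d = 2285.
x_0 = 301^2285 mod 18281 = 7513.
x_0 is neither 1 nor 18280, so continue squaring.
x_1 = 7513^2 mod 18281 = 11722.
x_2 = 11722^2 mod 18281 = 5288.
Reached i = s−1 = 2 without hitting −1: 301 is a Miller–Rabin witness and 18281 is composite.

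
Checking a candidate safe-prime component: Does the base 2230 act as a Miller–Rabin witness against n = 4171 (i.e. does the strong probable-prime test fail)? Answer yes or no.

n − 1 = 4170 = 2^1 · 2085, so s = 1 and d = 2085.
x_0 = 2230^2085 mod 4171 = 4170.
x_0 = 4170 ≡ −1, so 2230 is not a witness.

no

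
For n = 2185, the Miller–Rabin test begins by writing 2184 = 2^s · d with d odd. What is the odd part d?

Halving: 2184 → 1092 → 546 → 273; 273 is odd.
So 2184 = 2^3 · 273.

273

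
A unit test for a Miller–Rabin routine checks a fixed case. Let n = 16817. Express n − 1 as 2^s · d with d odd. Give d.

Halving: 16816 → 8408 → 4204 → 2102 → 1051; 1051 is odd.
So 16816 = 2^4 · 1051.

1051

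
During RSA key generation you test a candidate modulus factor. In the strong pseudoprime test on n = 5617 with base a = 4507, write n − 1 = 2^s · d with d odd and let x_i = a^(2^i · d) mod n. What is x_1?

n − 1 = 5616 = 2^4 · 351, so s = 4 and d = 351.
x_0 = 4507^351 mod 5617 = 3348.
x_1 = 3348^2 mod 5617 = 3189.

3189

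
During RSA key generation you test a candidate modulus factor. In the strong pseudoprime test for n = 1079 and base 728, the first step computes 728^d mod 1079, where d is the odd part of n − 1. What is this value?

1066

n − 1 = 1078 = 2^1 · 539, so s = 1 and d = 539.
Repeated squaring mod 1079: 728^1 ≡ 728, 728^2 ≡ 195, 728^4 ≡ 260, 728^8 ≡ 702, 728^16 ≡ 780, 728^32 ≡ 923, 728^64 ≡ 598, 728^128 ≡ 455, 728^256 ≡ 936, 728^512 ≡ 1027.
539 = 512 + 16 + 8 + 2 + 1, so 728^539 ≡ 1027·780·702·195·728 ≡ 1066 (mod 1079).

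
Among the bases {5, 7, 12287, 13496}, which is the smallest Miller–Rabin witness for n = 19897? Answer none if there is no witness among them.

5

n − 1 = 19896 = 2^3 · 2487, so s = 3 and d = 2487.
Base 5: x_0 = 5^2487 mod 19897 = 6152. x_0 is neither 1 nor 19896, so continue squaring. x_1 = 6152^2 mod 19897 = 3010. x_2 = 3010^2 mod 19897 = 6965. Reached i = s−1 = 2 without hitting −1: 5 is a Miller–Rabin witness and 19897 is composite.
Base 7: x_0 = 7^2487 mod 19897 = 18953. x_0 is neither 1 nor 19896, so continue squaring. x_1 = 18953^2 mod 19897 = 15668. x_2 = 15668^2 mod 19897 = 16935. Reached i = s−1 = 2 without hitting −1: 7 is a Miller–Rabin witness and 19897 is composite.
Base 12287: x_0 = 12287^2487 mod 19897 = 493. x_0 is neither 1 nor 19896, so continue squaring. x_1 = 493^2 mod 19897 = 4285. x_2 = 4285^2 mod 19897 = 16191. Reached i = s−1 = 2 without hitting −1: 12287 is a Miller–Rabin witness and 19897 is composite.
Base 13496: x_0 = 13496^2487 mod 19897 = 2204. x_0 is neither 1 nor 19896, so continue squaring. x_1 = 2204^2 mod 19897 = 2748. x_2 = 2748^2 mod 19897 = 10541. Reached i = s−1 = 2 without hitting −1: 13496 is a Miller–Rabin witness and 19897 is composite.
The smallest witness among the given bases is 5.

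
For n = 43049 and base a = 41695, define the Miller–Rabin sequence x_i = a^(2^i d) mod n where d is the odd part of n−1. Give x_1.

n − 1 = 43048 = 2^3 · 5381, so s = 3 and d = 5381.
x_0 = 41695^5381 mod 43049 = 20056.
x_1 = 20056^2 mod 43049 = 36329.

36329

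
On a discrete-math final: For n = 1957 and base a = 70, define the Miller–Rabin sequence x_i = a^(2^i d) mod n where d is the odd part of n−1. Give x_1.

30

n − 1 = 1956 = 2^2 · 489, so s = 2 and d = 489.
Repeated squaring mod 1957: 70^1 ≡ 70, 70^2 ≡ 986, 70^4 ≡ 1524, 70^8 ≡ 1574, 70^16 ≡ 1871, 70^32 ≡ 1525, 70^64 ≡ 709, 70^128 ≡ 1689, 70^256 ≡ 1372.
489 = 256 + 128 + 64 + 32 + 8 + 1, so 70^489 ≡ 1372·1689·709·1525·1574·70 ≡ 449 (mod 1957).
x_0 = 449.
x_1 = 449^2 mod 1957 = 30.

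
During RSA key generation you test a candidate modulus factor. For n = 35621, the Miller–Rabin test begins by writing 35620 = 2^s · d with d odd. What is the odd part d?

8905

Halving: 35620 → 17810 → 8905; 8905 is odd.
So 35620 = 2^2 · 8905.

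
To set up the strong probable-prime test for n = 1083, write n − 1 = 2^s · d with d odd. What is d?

541

Halving: 1082 → 541; 541 is odd.
So 1082 = 2^1 · 541.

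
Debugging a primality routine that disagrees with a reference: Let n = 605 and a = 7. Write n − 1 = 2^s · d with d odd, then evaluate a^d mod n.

18

n − 1 = 604 = 2^2 · 151, so s = 2 and d = 151.
Repeated squaring mod 605: 7^1 ≡ 7, 7^2 ≡ 49, 7^4 ≡ 586, 7^8 ≡ 361, 7^16 ≡ 246, 7^32 ≡ 16, 7^64 ≡ 256, 7^128 ≡ 196.
151 = 128 + 16 + 4 + 2 + 1, so 7^151 ≡ 196·246·586·49·7 ≡ 18 (mod 605).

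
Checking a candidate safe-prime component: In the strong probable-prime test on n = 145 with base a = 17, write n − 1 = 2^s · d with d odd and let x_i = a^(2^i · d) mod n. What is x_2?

1

n − 1 = 144 = 2^4 · 9, so s = 4 and d = 9.
x_0 = 17^9 mod 145 = 17.
x_1 = 17^2 mod 145 = 144.
x_2 = 144^2 mod 145 = 1.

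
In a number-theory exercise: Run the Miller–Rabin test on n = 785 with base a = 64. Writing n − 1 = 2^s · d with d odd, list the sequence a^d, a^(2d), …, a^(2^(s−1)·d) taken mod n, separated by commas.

529, 381, 721, 171

n − 1 = 784 = 2^4 · 49, so s = 4 and d = 49.
x_0 = 64^49 mod 785 = 529.
x_1 = 529^2 mod 785 = 381.
x_2 = 381^2 mod 785 = 721.
x_3 = 721^2 mod 785 = 171.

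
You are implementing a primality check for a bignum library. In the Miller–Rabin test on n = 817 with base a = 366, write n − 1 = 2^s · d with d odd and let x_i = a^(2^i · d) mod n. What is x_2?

n − 1 = 816 = 2^4 · 51, so s = 4 and d = 51.
Repeated squaring mod 817: 366^1 ≡ 366, 366^2 ≡ 785, 366^4 ≡ 207, 366^8 ≡ 365, 366^16 ≡ 54, 366^32 ≡ 465.
51 = 32 + 16 + 2 + 1, so 366^51 ≡ 465·54·785·366 ≡ 634 (mod 817).
x_0 = 634.
x_1 = 634^2 mod 817 = 809.
x_2 = 809^2 mod 817 = 64.

64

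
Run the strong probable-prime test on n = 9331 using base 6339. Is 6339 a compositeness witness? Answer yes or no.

yes

n − 1 = 9330 = 2^1 · 4665, so s = 1 and d = 4665.
x_0 = 6339^4665 mod 9331 = 7036.
x_0 ∉ {1, 9330} and s = 1, so 6339 is a Miller–Rabin witness and 9331 is composite.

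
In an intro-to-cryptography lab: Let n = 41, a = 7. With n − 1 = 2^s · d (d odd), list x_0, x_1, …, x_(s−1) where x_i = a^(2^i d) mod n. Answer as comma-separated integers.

38, 9, 40

n − 1 = 40 = 2^3 · 5, so s = 3 and d = 5.
x_0 = 7^5 mod 41 = 38.
x_1 = 38^2 mod 41 = 9.
x_2 = 9^2 mod 41 = 40.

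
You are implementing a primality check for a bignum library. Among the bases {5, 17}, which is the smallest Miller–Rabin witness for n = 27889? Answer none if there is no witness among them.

5

n − 1 = 27888 = 2^4 · 1743, so s = 4 and d = 1743.
Base 5: x_0 = 5^1743 mod 27889 = 11355. x_0 is neither 1 nor 27888, so continue squaring. x_1 = 11355^2 mod 27889 = 5178. x_2 = 5178^2 mod 27889 = 10355. x_3 = 10355^2 mod 27889 = 20709. Reached i = s−1 = 3 without hitting −1: 5 is a Miller–Rabin witness and 27889 is composite.
Base 17: x_0 = 17^1743 mod 27889 = 23880. x_0 is neither 1 nor 27888, so continue squaring. x_1 = 23880^2 mod 27889 = 8017. x_2 = 8017^2 mod 27889 = 16033. x_3 = 16033^2 mod 27889 = 4176. Reached i = s−1 = 3 without hitting −1: 17 is a Miller–Rabin witness and 27889 is composite.
The smallest witness among the given bases is 5.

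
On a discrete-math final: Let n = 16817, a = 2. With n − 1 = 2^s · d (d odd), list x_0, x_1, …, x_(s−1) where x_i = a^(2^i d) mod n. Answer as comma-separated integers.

n − 1 = 16816 = 2^4 · 1051, so s = 4 and d = 1051.
x_0 = 2^1051 mod 16817 = 8285.
x_1 = 8285^2 mod 16817 = 11048.
x_2 = 11048^2 mod 16817 = 518.
x_3 = 518^2 mod 16817 = 16069.

8285, 11048, 518, 16069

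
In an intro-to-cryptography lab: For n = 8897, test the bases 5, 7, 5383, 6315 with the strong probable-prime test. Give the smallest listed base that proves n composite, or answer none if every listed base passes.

n − 1 = 8896 = 2^6 · 139, so s = 6 and d = 139.
Base 5: x_0 = 5^139 mod 8897 = 3477. x_0 is neither 1 nor 8896, so continue squaring. x_1 = 3477^2 mod 8897 = 7403. x_2 = 7403^2 mod 8897 = 7786. x_3 = 7786^2 mod 8897 = 6535. x_4 = 6535^2 mod 8897 = 625. x_5 = 625^2 mod 8897 = 8054. Reached i = s−1 = 5 without hitting −1: 5 is a Miller–Rabin witness and 8897 is composite.
Base 7: x_0 = 7^139 mod 8897 = 2618. x_0 is neither 1 nor 8896, so continue squaring. x_1 = 2618^2 mod 8897 = 3234. x_2 = 3234^2 mod 8897 = 4781. x_3 = 4781^2 mod 8897 = 1568. x_4 = 1568^2 mod 8897 = 3052. x_5 = 3052^2 mod 8897 = 8442. Reached i = s−1 = 5 without hitting −1: 7 is a Miller–Rabin witness and 8897 is composite.
Base 5383: x_0 = 5383^139 mod 8897 = 1001. x_0 is neither 1 nor 8896, so continue squaring. x_1 = 1001^2 mod 8897 = 5537. x_2 = 5537^2 mod 8897 = 8204. x_3 = 8204^2 mod 8897 = 8708. x_4 = 8708^2 mod 8897 = 133. x_5 = 133^2 mod 8897 = 8792. Reached i = s−1 = 5 without hitting −1: 5383 is a Miller–Rabin witness and 8897 is composite.
Base 6315: x_0 = 6315^139 mod 8897 = 2584. x_0 is neither 1 nor 8896, so continue squaring. x_1 = 2584^2 mod 8897 = 4306. x_2 = 4306^2 mod 8897 = 288. x_3 = 288^2 mod 8897 = 2871. x_4 = 2871^2 mod 8897 = 4019. x_5 = 4019^2 mod 8897 = 4306. Reached i = s−1 = 5 without hitting −1: 6315 is a Miller–Rabin witness and 8897 is composite.
The smallest witness among the given bases is 5.

5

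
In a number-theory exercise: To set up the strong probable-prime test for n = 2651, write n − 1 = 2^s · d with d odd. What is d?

1325

Halving: 2650 → 1325; 1325 is odd.
So 2650 = 2^1 · 1325.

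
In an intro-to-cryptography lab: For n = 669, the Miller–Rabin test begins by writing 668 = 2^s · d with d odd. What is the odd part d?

Halving: 668 → 334 → 167; 167 is odd.
So 668 = 2^2 · 167.

167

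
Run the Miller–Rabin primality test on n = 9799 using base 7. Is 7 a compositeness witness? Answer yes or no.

yes

n − 1 = 9798 = 2^1 · 4899, so s = 1 and d = 4899.
Repeated squaring mod 9799: 7^1 ≡ 7, 7^2 ≡ 49, 7^4 ≡ 2401, 7^8 ≡ 2989, 7^16 ≡ 7232, 7^32 ≡ 4561, 7^64 ≡ 9243, 7^128 ≡ 5367, 7^256 ≡ 5428, 7^512 ≡ 7390, 7^1024 ≡ 2273, 7^2048 ≡ 2456, 7^4096 ≡ 5551.
4899 = 4096 + 512 + 256 + 32 + 2 + 1, so 7^4899 ≡ 5551·7390·5428·4561·49·7 ≡ 35 (mod 9799).
x_0 = 7^4899 mod 9799 = 35.
x_0 ∉ {1, 9798} and s = 1, so 7 is a Miller–Rabin witness and 9799 is composite.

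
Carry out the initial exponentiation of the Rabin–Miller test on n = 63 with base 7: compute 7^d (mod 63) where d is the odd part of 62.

n − 1 = 62 = 2^1 · 31, so s = 1 and d = 31.
Repeated squaring mod 63: 7^1 ≡ 7, 7^2 ≡ 49, 7^4 ≡ 7, 7^8 ≡ 49, 7^16 ≡ 7.
31 = 16 + 8 + 4 + 2 + 1, so 7^31 ≡ 7·49·7·49·7 ≡ 7 (mod 63).

7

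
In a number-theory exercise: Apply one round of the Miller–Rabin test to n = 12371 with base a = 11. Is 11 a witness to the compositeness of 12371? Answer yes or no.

n − 1 = 12370 = 2^1 · 6185, so s = 1 and d = 6185.
x_0 = 11^6185 mod 12371 = 1153.
x_0 ∉ {1, 12370} and s = 1, so 11 is a Miller–Rabin witness and 12371 is composite.

yes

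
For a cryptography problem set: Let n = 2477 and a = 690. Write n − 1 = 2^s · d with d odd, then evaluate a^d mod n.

n − 1 = 2476 = 2^2 · 619, so s = 2 and d = 619.
Repeated squaring mod 2477: 690^1 ≡ 690, 690^2 ≡ 516, 690^4 ≡ 1217, 690^8 ≡ 2320, 690^16 ≡ 2356, 690^32 ≡ 2256, 690^64 ≡ 1778, 690^128 ≡ 632, 690^256 ≡ 627, 690^512 ≡ 1763.
619 = 512 + 64 + 32 + 8 + 2 + 1, so 690^619 ≡ 1763·1778·2256·2320·516·690 ≡ 1562 (mod 2477).

1562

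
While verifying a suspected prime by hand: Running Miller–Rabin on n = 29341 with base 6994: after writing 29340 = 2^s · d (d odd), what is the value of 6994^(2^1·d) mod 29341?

22386

n − 1 = 29340 = 2^2 · 7335, so s = 2 and d = 7335.
Repeated squaring mod 29341: 6994^1 ≡ 6994, 6994^2 ≡ 4589, 6994^4 ≡ 21424, 6994^8 ≡ 6513, 6994^16 ≡ 21424, 6994^32 ≡ 6513, 6994^64 ≡ 21424, 6994^128 ≡ 6513, 6994^256 ≡ 21424, 6994^512 ≡ 6513, 6994^1024 ≡ 21424, 6994^2048 ≡ 6513, 6994^4096 ≡ 21424.
7335 = 4096 + 2048 + 1024 + 128 + 32 + 4 + 2 + 1, so 6994^7335 ≡ 21424·6513·21424·6513·6513·21424·4589·6994 ≡ 25753 (mod 29341).
x_0 = 25753.
x_1 = 25753^2 mod 29341 = 22386.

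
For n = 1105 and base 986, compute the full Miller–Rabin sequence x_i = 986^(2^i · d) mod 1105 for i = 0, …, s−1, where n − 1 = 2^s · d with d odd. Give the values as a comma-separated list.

n − 1 = 1104 = 2^4 · 69, so s = 4 and d = 69.
x_0 = 986^69 mod 1105 = 476.
x_1 = 476^2 mod 1105 = 51.
x_2 = 51^2 mod 1105 = 391.
x_3 = 391^2 mod 1105 = 391.

476, 51, 391, 391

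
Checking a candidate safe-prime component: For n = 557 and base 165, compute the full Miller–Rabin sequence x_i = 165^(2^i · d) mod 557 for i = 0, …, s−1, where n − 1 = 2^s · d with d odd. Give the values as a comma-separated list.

118, 556

n − 1 = 556 = 2^2 · 139, so s = 2 and d = 139.
x_0 = 165^139 mod 557 = 118.
x_1 = 118^2 mod 557 = 556.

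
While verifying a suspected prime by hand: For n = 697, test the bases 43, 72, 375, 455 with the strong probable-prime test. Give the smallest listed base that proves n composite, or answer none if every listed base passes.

43

n − 1 = 696 = 2^3 · 87, so s = 3 and d = 87.
Base 43: x_0 = 43^87 mod 697 = 87. x_0 is neither 1 nor 696, so continue squaring. x_1 = 87^2 mod 697 = 599. x_2 = 599^2 mod 697 = 543. Reached i = s−1 = 2 without hitting −1: 43 is a Miller–Rabin witness and 697 is composite.
Base 72: x_0 = 72^87 mod 697 = 64. x_0 is neither 1 nor 696, so continue squaring. x_1 = 64^2 mod 697 = 611. x_2 = 611^2 mod 697 = 426. Reached i = s−1 = 2 without hitting −1: 72 is a Miller–Rabin witness and 697 is composite.
Base 375: x_0 = 375^87 mod 697 = 562. x_0 is neither 1 nor 696, so continue squaring. x_1 = 562^2 mod 697 = 103. x_2 = 103^2 mod 697 = 154. Reached i = s−1 = 2 without hitting −1: 375 is a Miller–Rabin witness and 697 is composite.
Base 455: x_0 = 455^87 mod 697 = 599. x_0 is neither 1 nor 696, so continue squaring. x_1 = 599^2 mod 697 = 543. x_2 = 543^2 mod 697 = 18. Reached i = s−1 = 2 without hitting −1: 455 is a Miller–Rabin witness and 697 is composite.
The smallest witness among the given bases is 43.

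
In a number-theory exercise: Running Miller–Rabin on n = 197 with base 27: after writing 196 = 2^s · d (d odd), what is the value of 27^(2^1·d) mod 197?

196

n − 1 = 196 = 2^2 · 49, so s = 2 and d = 49.
x_0 = 27^49 mod 197 = 14.
x_1 = 14^2 mod 197 = 196.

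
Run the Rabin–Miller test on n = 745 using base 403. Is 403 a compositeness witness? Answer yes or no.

n − 1 = 744 = 2^3 · 93, so s = 3 and d = 93.
x_0 = 403^93 mod 745 = 403.
x_0 is neither 1 nor 744, so continue squaring.
x_1 = 403^2 mod 745 = 744.
x_1 ≡ −1, so 403 is not a witness.

no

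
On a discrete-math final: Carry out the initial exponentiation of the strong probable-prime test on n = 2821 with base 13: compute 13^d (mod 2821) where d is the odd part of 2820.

650

n − 1 = 2820 = 2^2 · 705, so s = 2 and d = 705.
13^705 mod 2821 = 650.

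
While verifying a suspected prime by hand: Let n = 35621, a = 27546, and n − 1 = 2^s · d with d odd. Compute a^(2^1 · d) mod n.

11745

n − 1 = 35620 = 2^2 · 8905, so s = 2 and d = 8905.
x_0 = 27546^8905 mod 35621 = 8754.
x_1 = 8754^2 mod 35621 = 11745.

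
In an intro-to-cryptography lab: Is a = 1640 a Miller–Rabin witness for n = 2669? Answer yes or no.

n − 1 = 2668 = 2^2 · 667, so s = 2 and d = 667.
Repeated squaring mod 2669: 1640^1 ≡ 1640, 1640^2 ≡ 1917, 1640^4 ≡ 2345, 1640^8 ≡ 885, 1640^16 ≡ 1208, 1640^32 ≡ 1990, 1640^64 ≡ 1973, 1640^128 ≡ 1327, 1640^256 ≡ 2058, 1640^512 ≡ 2330.
667 = 512 + 128 + 16 + 8 + 2 + 1, so 1640^667 ≡ 2330·1327·1208·885·1917·1640 ≡ 1379 (mod 2669).
x_0 = 1640^667 mod 2669 = 1379.
x_0 is neither 1 nor 2668, so continue squaring.
x_1 = 1379^2 mod 2669 = 1313.
Reached i = s−1 = 1 without hitting −1: 1640 is a Miller–Rabin witness and 2669 is composite.

yes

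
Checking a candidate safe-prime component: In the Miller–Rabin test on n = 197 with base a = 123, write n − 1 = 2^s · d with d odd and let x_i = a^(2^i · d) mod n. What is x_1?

n − 1 = 196 = 2^2 · 49, so s = 2 and d = 49.
x_0 = 123^49 mod 197 = 14.
x_1 = 14^2 mod 197 = 196.

196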